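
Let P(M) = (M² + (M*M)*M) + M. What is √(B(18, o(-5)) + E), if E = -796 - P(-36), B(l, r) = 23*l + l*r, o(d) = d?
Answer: 2*√11231 ≈ 211.95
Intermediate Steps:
P(M) = M + M² + M³ (P(M) = (M² + M²*M) + M = (M² + M³) + M = M + M² + M³)
E = 44600 (E = -796 - (-36)*(1 - 36 + (-36)²) = -796 - (-36)*(1 - 36 + 1296) = -796 - (-36)*1261 = -796 - 1*(-45396) = -796 + 45396 = 44600)
√(B(18, o(-5)) + E) = √(18*(23 - 5) + 44600) = √(18*18 + 44600) = √(324 + 44600) = √44924 = 2*√11231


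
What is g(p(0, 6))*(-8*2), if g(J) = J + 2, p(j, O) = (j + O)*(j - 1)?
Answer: 64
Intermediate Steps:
p(j, O) = (-1 + j)*(O + j) (p(j, O) = (O + j)*(-1 + j) = (-1 + j)*(O + j))
g(J) = 2 + J
g(p(0, 6))*(-8*2) = (2 + (0² - 1*6 - 1*0 + 6*0))*(-8*2) = (2 + (0 - 6 + 0 + 0))*(-16) = (2 - 6)*(-16) = -4*(-16) = 64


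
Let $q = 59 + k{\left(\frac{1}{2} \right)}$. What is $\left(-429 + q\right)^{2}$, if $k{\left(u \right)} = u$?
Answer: $\frac{546121}{4} \approx 1.3653 \cdot 10^{5}$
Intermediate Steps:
$q = \frac{119}{2}$ ($q = 59 + \frac{1}{2} = \frac{119}{2} \approx 59.5$)
$\left(-429 + q\right)^{2} = \left(-429 + \frac{119}{2}\right)^{2} = \left(- \frac{739}{2}\right)^{2} = \frac{546121}{4}$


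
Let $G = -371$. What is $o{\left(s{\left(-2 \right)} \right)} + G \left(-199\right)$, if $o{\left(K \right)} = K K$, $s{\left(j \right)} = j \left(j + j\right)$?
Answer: $73893$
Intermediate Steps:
$s{\left(j \right)} = 2 j^{2}$ ($s{\left(j \right)} = j 2 j = 2 j^{2}$)
$o{\left(K \right)} = K^{2}$
$o{\left(s{\left(-2 \right)} \right)} + G \left(-199\right) = \left(2 \left(-2\right)^{2}\right)^{2} - -73829 = \left(2 \cdot 4\right)^{2} + 73829 = 8^{2} + 73829 = 64 + 73829 = 73893$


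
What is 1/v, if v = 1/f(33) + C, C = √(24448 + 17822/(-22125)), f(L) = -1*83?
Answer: 1836375/3726219970117 + 34445*√478691347530/3726219970117 ≈ 0.0063962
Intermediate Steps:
f(L) = -83
C = √478691347530/4425 (C = √(24448 + 17822*(-1/22125)) = √(24448 - 17822/22125) = √(540894178/22125) = √478691347530/4425 ≈ 156.36)
v = -1/83 + √478691347530/4425 (v = 1/(-83) + √478691347530/4425 = -1/83 + √478691347530/4425 ≈ 156.34)
1/v = 1/(-1/83 + √478691347530/4425)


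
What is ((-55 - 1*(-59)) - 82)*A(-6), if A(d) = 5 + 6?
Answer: -858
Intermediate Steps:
A(d) = 11
((-55 - 1*(-59)) - 82)*A(-6) = ((-55 - 1*(-59)) - 82)*11 = ((-55 + 59) - 82)*11 = (4 - 82)*11 = -78*11 = -858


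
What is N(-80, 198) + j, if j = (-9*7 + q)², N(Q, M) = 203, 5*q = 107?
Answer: 48339/25 ≈ 1933.6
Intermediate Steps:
q = 107/5 (q = (⅕)*107 = 107/5 ≈ 21.400)
j = 43264/25 (j = (-9*7 + 107/5)² = (-63 + 107/5)² = (-208/5)² = 43264/25 ≈ 1730.6)
N(-80, 198) + j = 203 + 43264/25 = 48339/25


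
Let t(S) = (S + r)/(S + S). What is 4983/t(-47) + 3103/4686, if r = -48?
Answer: 2195226557/445170 ≈ 4931.2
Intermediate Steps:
t(S) = (-48 + S)/(2*S) (t(S) = (S - 48)/(S + S) = (-48 + S)/((2*S)) = (-48 + S)*(1/(2*S)) = (-48 + S)/(2*S))
4983/t(-47) + 3103/4686 = 4983/(((1/2)*(-48 - 47)/(-47))) + 3103/4686 = 4983/(((1/2)*(-1/47)*(-95))) + 3103*(1/4686) = 4983/(95/94) + 3103/4686 = 4983*(94/95) + 3103/4686 = 468402/95 + 3103/4686 = 2195226557/445170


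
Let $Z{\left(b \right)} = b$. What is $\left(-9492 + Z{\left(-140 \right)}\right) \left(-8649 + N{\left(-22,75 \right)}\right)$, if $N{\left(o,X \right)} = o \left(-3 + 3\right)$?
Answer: $83307168$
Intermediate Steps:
$N{\left(o,X \right)} = 0$ ($N{\left(o,X \right)} = o 0 = 0$)
$\left(-9492 + Z{\left(-140 \right)}\right) \left(-8649 + N{\left(-22,75 \right)}\right) = \left(-9492 - 140\right) \left(-8649 + 0\right) = \left(-9632\right) \left(-8649\right) = 83307168$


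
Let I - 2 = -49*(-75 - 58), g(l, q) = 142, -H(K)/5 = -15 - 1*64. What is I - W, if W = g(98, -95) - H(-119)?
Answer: 6772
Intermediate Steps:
H(K) = 395 (H(K) = -5*(-15 - 1*64) = -5*(-15 - 64) = -5*(-79) = 395)
W = -253 (W = 142 - 1*395 = 142 - 395 = -253)
I = 6519 (I = 2 - 49*(-75 - 58) = 2 - 49*(-133) = 2 + 6517 = 6519)
I - W = 6519 - 1*(-253) = 6519 + 253 = 6772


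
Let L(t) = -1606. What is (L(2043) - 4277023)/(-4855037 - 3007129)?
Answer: 4278629/7862166 ≈ 0.54420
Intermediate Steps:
(L(2043) - 4277023)/(-4855037 - 3007129) = (-1606 - 4277023)/(-4855037 - 3007129) = -4278629/(-7862166) = -4278629*(-1/7862166) = 4278629/7862166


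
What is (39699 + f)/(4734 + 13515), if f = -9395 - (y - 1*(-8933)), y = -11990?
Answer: 33361/18249 ≈ 1.8281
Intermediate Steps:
f = -6338 (f = -9395 - (-11990 - 1*(-8933)) = -9395 - (-11990 + 8933) = -9395 - 1*(-3057) = -9395 + 3057 = -6338)
(39699 + f)/(4734 + 13515) = (39699 - 6338)/(4734 + 13515) = 33361/18249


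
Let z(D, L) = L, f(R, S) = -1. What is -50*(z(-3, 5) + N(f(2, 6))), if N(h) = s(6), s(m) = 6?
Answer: -550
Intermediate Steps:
N(h) = 6
-50*(z(-3, 5) + N(f(2, 6))) = -50*(5 + 6) = -50*11 = -550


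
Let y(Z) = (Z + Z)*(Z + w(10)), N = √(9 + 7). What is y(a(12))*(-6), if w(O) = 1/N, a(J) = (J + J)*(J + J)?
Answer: -3983040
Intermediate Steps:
N = 4 (N = √16 = 4)
a(J) = 4*J² (a(J) = (2*J)*(2*J) = 4*J²)
w(O) = ¼ (w(O) = 1/4 = ¼)
y(Z) = 2*Z*(¼ + Z) (y(Z) = (Z + Z)*(Z + ¼) = (2*Z)*(¼ + Z) = 2*Z*(¼ + Z))
y(a(12))*(-6) = ((4*12²)*(1 + 4*(4*12²))/2)*(-6) = ((4*144)*(1 + 4*(4*144))/2)*(-6) = ((½)*576*(1 + 4*576))*(-6) = ((½)*576*(1 + 2304))*(-6) = ((½)*576*2305)*(-6) = 663840*(-6) = -3983040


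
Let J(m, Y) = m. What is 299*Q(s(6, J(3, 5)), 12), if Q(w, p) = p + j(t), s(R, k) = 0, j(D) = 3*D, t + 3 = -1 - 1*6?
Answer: -5382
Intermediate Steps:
t = -10 (t = -3 + (-1 - 1*6) = -3 + (-1 - 6) = -3 - 7 = -10)
Q(w, p) = -30 + p (Q(w, p) = p + 3*(-10) = p - 30 = -30 + p)
299*Q(s(6, J(3, 5)), 12) = 299*(-30 + 12) = 299*(-18) = -5382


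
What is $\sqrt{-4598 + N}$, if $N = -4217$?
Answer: $i \sqrt{8815} \approx 93.888 i$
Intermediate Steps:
$\sqrt{-4598 + N} = \sqrt{-4598 - 4217} = \sqrt{-8815} = i \sqrt{8815}$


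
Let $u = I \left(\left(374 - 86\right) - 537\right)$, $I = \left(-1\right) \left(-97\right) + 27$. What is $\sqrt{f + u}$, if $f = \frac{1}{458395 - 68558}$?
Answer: $\frac{i \sqrt{4692314845314607}}{389837} \approx 175.72 i$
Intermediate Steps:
$I = 124$ ($I = 97 + 27 = 124$)
$f = \frac{1}{389837} \approx 2.5652 \cdot 10^{-6}$
$u = -30876$ ($u = 124 \left(\left(374 - 86\right) - 537\right) = 124 \left(288 - 537\right) = 124 \left(-249\right) = -30876$)
$\sqrt{f + u} = \sqrt{\frac{1}{389837} - 30876} = \sqrt{- \frac{12036607211}{389837}} = \frac{i \sqrt{4692314845314607}}{389837}$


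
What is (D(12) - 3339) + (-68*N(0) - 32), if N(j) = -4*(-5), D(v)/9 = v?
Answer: -4623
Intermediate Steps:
D(v) = 9*v
N(j) = 20
(D(12) - 3339) + (-68*N(0) - 32) = (9*12 - 3339) + (-68*20 - 32) = (108 - 3339) + (-1360 - 32) = -3231 - 1392 = -4623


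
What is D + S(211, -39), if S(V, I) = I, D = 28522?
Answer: 28483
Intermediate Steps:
D + S(211, -39) = 28522 - 39 = 28483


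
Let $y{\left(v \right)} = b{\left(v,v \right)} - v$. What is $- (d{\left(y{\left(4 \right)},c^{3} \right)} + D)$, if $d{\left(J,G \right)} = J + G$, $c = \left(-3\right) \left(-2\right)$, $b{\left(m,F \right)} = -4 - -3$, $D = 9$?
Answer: $-220$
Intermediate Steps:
$b{\left(m,F \right)} = -1$ ($b{\left(m,F \right)} = -4 + 3 = -1$)
$c = 6$
$y{\left(v \right)} = -1 - v$
$d{\left(J,G \right)} = G + J$
$- (d{\left(y{\left(4 \right)},c^{3} \right)} + D) = - (\left(6^{3} - 5\right) + 9) = - (\left(216 - 5\right) + 9) = - (211 + 9) = \left(-1\right) 220 = -220$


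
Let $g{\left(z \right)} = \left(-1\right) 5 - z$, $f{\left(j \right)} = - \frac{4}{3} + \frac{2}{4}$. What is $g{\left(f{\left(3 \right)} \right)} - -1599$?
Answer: $\frac{9569}{6} \approx 1594.8$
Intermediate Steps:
$f{\left(j \right)} = - \frac{5}{6}$ ($f{\left(j \right)} = \left(-4\right) \frac{1}{3} + 2 \cdot \frac{1}{4} = - \frac{4}{3} + \frac{1}{2} = - \frac{5}{6}$)
$g{\left(z \right)} = -5 - z$
$g{\left(f{\left(3 \right)} \right)} - -1599 = \left(-5 - - \frac{5}{6}\right) - -1599 = \left(-5 + \frac{5}{6}\right) + 1599 = - \frac{25}{6} + 1599 = \frac{9569}{6}$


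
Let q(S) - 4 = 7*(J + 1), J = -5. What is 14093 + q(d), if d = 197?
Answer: 14069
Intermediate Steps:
q(S) = -24 (q(S) = 4 + 7*(-5 + 1) = 4 + 7*(-4) = 4 - 28 = -24)
14093 + q(d) = 14093 - 24 = 14069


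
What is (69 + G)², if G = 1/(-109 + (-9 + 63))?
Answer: 14394436/3025 ≈ 4758.5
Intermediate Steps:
G = -1/55 (G = 1/(-109 + 54) = 1/(-55) = -1/55 ≈ -0.018182)
(69 + G)² = (69 - 1/55)² = (3794/55)² = 14394436/3025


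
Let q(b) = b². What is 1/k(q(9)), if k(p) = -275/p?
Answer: -81/275 ≈ -0.29455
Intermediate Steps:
1/k(q(9)) = 1/(-275/(9²)) = 1/(-275/81) = -81/275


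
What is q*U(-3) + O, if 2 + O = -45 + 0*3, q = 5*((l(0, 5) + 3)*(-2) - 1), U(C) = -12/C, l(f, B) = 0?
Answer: -187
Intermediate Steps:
q = -35 (q = 5*((0 + 3)*(-2) - 1) = 5*(3*(-2) - 1) = 5*(-6 - 1) = 5*(-7) = -35)
O = -47 (O = -2 + (-45 + 0*3) = -2 + (-45 + 0) = -2 - 45 = -47)
q*U(-3) + O = -(-420)/(-3) - 47 = -(-420)*(-1)/3 - 47 = -35*4 - 47 = -140 - 47 = -187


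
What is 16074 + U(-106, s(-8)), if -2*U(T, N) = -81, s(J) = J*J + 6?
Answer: 32229/2 ≈ 16115.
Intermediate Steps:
s(J) = 6 + J² (s(J) = J² + 6 = 6 + J²)
U(T, N) = 81/2 (U(T, N) = -½*(-81) = 81/2)
16074 + U(-106, s(-8)) = 16074 + 81/2 = 32229/2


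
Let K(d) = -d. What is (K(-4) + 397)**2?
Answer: 160801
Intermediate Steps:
(K(-4) + 397)**2 = (-1*(-4) + 397)**2 = (4 + 397)**2 = 401**2 = 160801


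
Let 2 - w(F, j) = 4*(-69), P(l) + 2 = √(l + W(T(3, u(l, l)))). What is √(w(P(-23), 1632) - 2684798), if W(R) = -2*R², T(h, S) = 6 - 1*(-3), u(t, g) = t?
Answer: 6*I*√74570 ≈ 1638.5*I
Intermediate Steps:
T(h, S) = 9 (T(h, S) = 6 + 3 = 9)
P(l) = -2 + √(-162 + l) (P(l) = -2 + √(l - 2*9²) = -2 + √(l - 2*81) = -2 + √(l - 162) = -2 + √(-162 + l))
w(F, j) = 278 (w(F, j) = 2 - 4*(-69) = 2 - 1*(-276) = 2 + 276 = 278)
√(w(P(-23), 1632) - 2684798) = √(278 - 2684798) = √(-2684520) = 6*I*√74570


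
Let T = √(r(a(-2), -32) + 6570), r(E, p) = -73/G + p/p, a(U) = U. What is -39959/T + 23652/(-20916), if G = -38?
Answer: -657/581 - 39959*√9491298/249771 ≈ -494.00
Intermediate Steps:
r(E, p) = 111/38 (r(E, p) = -73/(-38) + p/p = -73*(-1/38) + 1 = 73/38 + 1 = 111/38)
T = √9491298/38 (T = √(111/38 + 6570) = √(249771/38) = √9491298/38 ≈ 81.074)
-39959/T + 23652/(-20916) = -39959*√9491298/249771 + 23652/(-20916) = -39959*√9491298/249771 + 23652*(-1/20916) = -39959*√9491298/249771 - 657/581 = -657/581 - 39959*√9491298/249771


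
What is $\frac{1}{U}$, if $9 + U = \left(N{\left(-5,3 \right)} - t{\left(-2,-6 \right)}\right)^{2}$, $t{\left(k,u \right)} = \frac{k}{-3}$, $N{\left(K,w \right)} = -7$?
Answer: $\frac{9}{448} \approx 0.020089$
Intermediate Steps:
$t{\left(k,u \right)} = - \frac{k}{3}$ ($t{\left(k,u \right)} = k \left(- \frac{1}{3}\right) = - \frac{k}{3}$)
$U = \frac{448}{9}$ ($U = -9 + \left(-7 - \left(- \frac{1}{3}\right) \left(-2\right)\right)^{2} = -9 + \left(-7 - \frac{2}{3}\right)^{2} = -9 + \left(- \frac{23}{3}\right)^{2} = -9 + \frac{529}{9} = \frac{448}{9} \approx 49.778$)
$\frac{1}{U} = \frac{1}{\frac{448}{9}} = \frac{9}{448}$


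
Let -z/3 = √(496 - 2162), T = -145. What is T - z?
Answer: -145 + 21*I*√34 ≈ -145.0 + 122.45*I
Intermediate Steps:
z = -21*I*√34 (z = -3*√(496 - 2162) = -21*I*√34 ≈ -122.45*I)
T - z = -145 - (-21)*I*√34 = -145 + 21*I*√34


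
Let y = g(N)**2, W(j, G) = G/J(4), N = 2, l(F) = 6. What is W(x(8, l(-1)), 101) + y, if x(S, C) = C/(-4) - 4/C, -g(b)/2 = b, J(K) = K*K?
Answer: 357/16 ≈ 22.313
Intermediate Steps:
J(K) = K**2
g(b) = -2*b
x(S, C) = -4/C - C/4 (x(S, C) = C*(-1/4) - 4/C = -C/4 - 4/C = -4/C - C/4)
W(j, G) = G/16 (W(j, G) = G/(4**2) = G/16)
y = 16 (y = (-2*2)**2 = (-4)**2 = 16)
W(x(8, l(-1)), 101) + y = (1/16)*101 + 16 = 101/16 + 16 = 357/16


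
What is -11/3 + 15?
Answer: 34/3 ≈ 11.333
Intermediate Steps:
-11/3 + 15 = 34/3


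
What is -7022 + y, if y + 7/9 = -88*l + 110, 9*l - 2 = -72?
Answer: -18685/3 ≈ -6228.3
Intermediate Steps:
l = -70/9 (l = 2/9 + (⅑)*(-72) = 2/9 - 8 = -70/9 ≈ -7.7778)
y = 2381/3 (y = -7/9 + (-88*(-70/9) + 110) = -7/9 + (6160/9 + 110) = -7/9 + 7150/9 = 2381/3 ≈ 793.67)
-7022 + y = -7022 + 2381/3 = -18685/3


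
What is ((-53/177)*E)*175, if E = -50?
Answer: 463750/177 ≈ 2620.1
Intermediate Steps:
((-53/177)*E)*175 = (-53/177*(-50))*175 = (-53*1/177*(-50))*175 = -53/177*(-50)*175 = (2650/177)*175 = 463750/177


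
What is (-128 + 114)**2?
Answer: 196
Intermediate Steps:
(-128 + 114)**2 = (-14)**2 = 196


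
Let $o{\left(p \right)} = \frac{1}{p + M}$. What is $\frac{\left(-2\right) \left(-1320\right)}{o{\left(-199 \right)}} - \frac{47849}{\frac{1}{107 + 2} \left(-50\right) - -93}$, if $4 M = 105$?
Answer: $- \frac{4605492761}{10087} \approx -4.5658 \cdot 10^{5}$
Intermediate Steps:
$M = \frac{105}{4}$ ($M = \frac{1}{4} \cdot 105 = \frac{105}{4} \approx 26.25$)
$o{\left(p \right)} = \frac{1}{\frac{105}{4} + p}$ ($o{\left(p \right)} = \frac{1}{p + \frac{105}{4}} = \frac{1}{\frac{105}{4} + p}$)
$\frac{\left(-2\right) \left(-1320\right)}{o{\left(-199 \right)}} - \frac{47849}{\frac{1}{107 + 2} \left(-50\right) - -93} = \frac{\left(-2\right) \left(-1320\right)}{4 \frac{1}{105 + 4 \left(-199\right)}} - \frac{47849}{\frac{1}{107 + 2} \left(-50\right) - -93} = \frac{2640}{4 \frac{1}{105 - 796}} - \frac{47849}{\frac{1}{109} \left(-50\right) + 93} = \frac{2640}{4 \frac{1}{-691}} - \frac{47849}{\frac{1}{109} \left(-50\right) + 93} = \frac{2640}{4 \left(- \frac{1}{691}\right)} - \frac{47849}{- \frac{50}{109} + 93} = \frac{2640}{- \frac{4}{691}} - \frac{47849}{\frac{10087}{109}} = 2640 \left(- \frac{691}{4}\right) - \frac{5215541}{10087} = -456060 - \frac{5215541}{10087} = - \frac{4605492761}{10087}$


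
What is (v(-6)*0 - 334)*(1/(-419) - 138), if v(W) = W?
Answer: 19312882/419 ≈ 46093.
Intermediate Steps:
(v(-6)*0 - 334)*(1/(-419) - 138) = (-6*0 - 334)*(1/(-419) - 138) = (0 - 334)*(-1/419 - 138) = -334*(-57823/419) = 19312882/419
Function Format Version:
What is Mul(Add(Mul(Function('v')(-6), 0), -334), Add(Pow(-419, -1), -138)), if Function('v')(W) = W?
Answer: Rational(19312882, 419) ≈ 46093.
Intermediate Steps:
Mul(Add(Mul(Function('v')(-6), 0), -334), Add(Pow(-419, -1), -138)) = Mul(Add(Mul(-6, 0), -334), Add(Pow(-419, -1), -138)) = Mul(Add(0, -334), Add(Rational(-1, 419), -138)) = Mul(-334, Rational(-57823, 419)) = Rational(19312882, 419)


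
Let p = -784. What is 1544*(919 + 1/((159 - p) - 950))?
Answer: 9931008/7 ≈ 1.4187e+6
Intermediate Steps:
1544*(919 + 1/((159 - p) - 950)) = 1544*(919 + 1/((159 - 1*(-784)) - 950)) = 1544*(919 + 1/((159 + 784) - 950)) = 1544*(919 + 1/(943 - 950)) = 1544*(919 + 1/(-7)) = 1544*(919 - 1/7) = 1544*(6432/7) = 9931008/7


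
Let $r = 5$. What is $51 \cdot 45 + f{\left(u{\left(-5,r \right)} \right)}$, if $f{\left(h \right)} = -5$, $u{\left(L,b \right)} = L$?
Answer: $2290$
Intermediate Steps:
$51 \cdot 45 + f{\left(u{\left(-5,r \right)} \right)} = 51 \cdot 45 - 5 = 2295 - 5 = 2290$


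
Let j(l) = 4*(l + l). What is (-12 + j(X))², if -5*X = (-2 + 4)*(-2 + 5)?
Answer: 11664/25 ≈ 466.56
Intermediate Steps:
X = -6/5 (X = -(-2 + 4)*(-2 + 5)/5 = -2*3/5 = -⅕*6 = -6/5 ≈ -1.2000)
j(l) = 8*l (j(l) = 4*(2*l) = 8*l)
(-12 + j(X))² = (-12 + 8*(-6/5))² = (-12 - 48/5)² = (-108/5)² = 11664/25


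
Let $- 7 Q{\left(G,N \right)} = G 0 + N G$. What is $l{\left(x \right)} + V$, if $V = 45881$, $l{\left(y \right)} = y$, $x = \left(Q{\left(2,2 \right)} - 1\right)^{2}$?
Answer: $\frac{2248290}{49} \approx 45884.0$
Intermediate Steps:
$Q{\left(G,N \right)} = - \frac{G N}{7}$ ($Q{\left(G,N \right)} = - \frac{G 0 + N G}{7} = - \frac{0 + G N}{7} = - \frac{G N}{7}$)
$x = \frac{121}{49}$ ($x = \left(\left(- \frac{1}{7}\right) 2 \cdot 2 - 1\right)^{2} = \left(- \frac{4}{7} - 1\right)^{2} = \left(- \frac{11}{7}\right)^{2} = \frac{121}{49} \approx 2.4694$)
$l{\left(x \right)} + V = \frac{121}{49} + 45881 = \frac{2248290}{49}$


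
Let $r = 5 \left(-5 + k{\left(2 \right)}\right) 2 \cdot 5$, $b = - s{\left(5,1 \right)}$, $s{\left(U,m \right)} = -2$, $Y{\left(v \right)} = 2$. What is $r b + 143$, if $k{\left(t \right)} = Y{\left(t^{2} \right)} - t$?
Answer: $-357$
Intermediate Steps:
$k{\left(t \right)} = 2 - t$
$b = 2$ ($b = \left(-1\right) \left(-2\right) = 2$)
$r = -250$ ($r = 5 \left(-5 + \left(2 - 2\right)\right) 2 \cdot 5 = 5 \left(-5 + 0\right) 2 \cdot 5 = 5 \left(\left(-5\right) 2\right) 5 = 5 \left(-10\right) 5 = \left(-50\right) 5 = -250$)
$r b + 143 = \left(-250\right) 2 + 143 = -500 + 143 = -357$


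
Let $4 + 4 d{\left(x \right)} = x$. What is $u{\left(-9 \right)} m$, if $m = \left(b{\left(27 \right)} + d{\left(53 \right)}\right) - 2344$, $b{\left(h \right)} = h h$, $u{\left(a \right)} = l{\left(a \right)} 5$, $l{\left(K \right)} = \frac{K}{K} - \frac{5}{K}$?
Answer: $- \frac{74795}{6} \approx -12466.0$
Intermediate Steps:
$l{\left(K \right)} = 1 - \frac{5}{K}$
$d{\left(x \right)} = -1 + \frac{x}{4}$
$u{\left(a \right)} = \frac{5 \left(-5 + a\right)}{a}$ ($u{\left(a \right)} = \frac{-5 + a}{a} 5 = \frac{5 \left(-5 + a\right)}{a}$)
$b{\left(h \right)} = h^{2}$
$m = - \frac{6411}{4}$ ($m = \left(27^{2} + \left(-1 + \frac{1}{4} \cdot 53\right)\right) - 2344 = \left(729 + \left(-1 + \frac{53}{4}\right)\right) - 2344 = \left(729 + \frac{49}{4}\right) - 2344 = \frac{2965}{4} - 2344 = - \frac{6411}{4} \approx -1602.8$)
$u{\left(-9 \right)} m = \left(5 - \frac{25}{-9}\right) \left(- \frac{6411}{4}\right) = \left(5 - - \frac{25}{9}\right) \left(- \frac{6411}{4}\right) = \left(5 + \frac{25}{9}\right) \left(- \frac{6411}{4}\right) = \frac{70}{9} \left(- \frac{6411}{4}\right) = - \frac{74795}{6}$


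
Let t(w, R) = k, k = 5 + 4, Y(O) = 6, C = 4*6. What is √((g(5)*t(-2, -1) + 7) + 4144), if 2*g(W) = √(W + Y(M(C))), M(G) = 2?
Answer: √(16604 + 18*√11)/2 ≈ 64.544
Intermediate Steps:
C = 24
k = 9
t(w, R) = 9
g(W) = √(6 + W)/2 (g(W) = √(W + 6)/2 = √(6 + W)/2)
√((g(5)*t(-2, -1) + 7) + 4144) = √(((√(6 + 5)/2)*9 + 7) + 4144) = √(((√11/2)*9 + 7) + 4144) = √((9*√11/2 + 7) + 4144) = √((7 + 9*√11/2) + 4144) = √(4151 + 9*√11/2)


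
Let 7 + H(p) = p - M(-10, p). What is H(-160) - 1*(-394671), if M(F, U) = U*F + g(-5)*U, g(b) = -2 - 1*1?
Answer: 392424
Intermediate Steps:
g(b) = -3 (g(b) = -2 - 1 = -3)
M(F, U) = -3*U + F*U (M(F, U) = U*F - 3*U = F*U - 3*U = -3*U + F*U)
H(p) = -7 + 14*p (H(p) = -7 + (p - p*(-3 - 10)) = -7 + (p - p*(-13)) = -7 + (p - (-13)*p) = -7 + (p + 13*p) = -7 + 14*p)
H(-160) - 1*(-394671) = (-7 + 14*(-160)) - 1*(-394671) = (-7 - 2240) + 394671 = -2247 + 394671 = 392424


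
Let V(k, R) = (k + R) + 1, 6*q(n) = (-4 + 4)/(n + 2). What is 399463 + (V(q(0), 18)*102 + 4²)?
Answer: 401417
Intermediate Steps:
q(n) = 0 (q(n) = ((-4 + 4)/(n + 2))/6 = (0/(2 + n))/6 = (⅙)*0 = 0)
V(k, R) = 1 + R + k (V(k, R) = (R + k) + 1 = 1 + R + k)
399463 + (V(q(0), 18)*102 + 4²) = 399463 + ((1 + 18 + 0)*102 + 4²) = 399463 + (19*102 + 16) = 399463 + (1938 + 16) = 399463 + 1954 = 401417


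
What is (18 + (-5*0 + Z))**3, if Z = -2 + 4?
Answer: 8000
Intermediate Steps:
Z = 2
(18 + (-5*0 + Z))**3 = (18 + (-5*0 + 2))**3 = (18 + (0 + 2))**3 = (18 + 2)**3 = 20**3 = 8000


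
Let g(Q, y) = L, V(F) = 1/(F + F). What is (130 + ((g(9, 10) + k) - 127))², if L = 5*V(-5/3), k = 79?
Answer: 25921/4 ≈ 6480.3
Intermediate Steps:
V(F) = 1/(2*F)
L = -3/2 (L = 5*(1/(2*((-5/3)))) = 5*(1/(2*((-5*⅓)))) = 5*(1/(2*(-5/3))) = 5*((½)*(-⅗)) = 5*(-3/10) = -3/2 ≈ -1.5000)
g(Q, y) = -3/2
(130 + ((g(9, 10) + k) - 127))² = (130 + ((-3/2 + 79) - 127))² = (130 + (155/2 - 127))² = (130 - 99/2)² = (161/2)² = 25921/4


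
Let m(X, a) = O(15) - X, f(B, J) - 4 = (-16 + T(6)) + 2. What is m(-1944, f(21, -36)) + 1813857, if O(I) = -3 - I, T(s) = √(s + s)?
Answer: 1815783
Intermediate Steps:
T(s) = √2*√s (T(s) = √(2*s) = √2*√s)
f(B, J) = -10 + 2*√3 (f(B, J) = 4 + ((-16 + √2*√6) + 2) = 4 + ((-16 + 2*√3) + 2) = 4 + (-14 + 2*√3) = -10 + 2*√3)
m(X, a) = -18 - X (m(X, a) = (-3 - 1*15) - X = (-3 - 15) - X = -18 - X)
m(-1944, f(21, -36)) + 1813857 = (-18 - 1*(-1944)) + 1813857 = (-18 + 1944) + 1813857 = 1926 + 1813857 = 1815783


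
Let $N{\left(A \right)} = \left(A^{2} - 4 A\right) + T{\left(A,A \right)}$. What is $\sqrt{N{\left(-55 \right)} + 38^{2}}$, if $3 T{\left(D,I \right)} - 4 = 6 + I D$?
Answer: $\frac{\sqrt{51306}}{3} \approx 75.503$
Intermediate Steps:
$T{\left(D,I \right)} = \frac{10}{3} + \frac{D I}{3}$ ($T{\left(D,I \right)} = \frac{4}{3} + \frac{6 + I D}{3} = \frac{4}{3} + \frac{6 + D I}{3} = \frac{4}{3} + \left(2 + \frac{D I}{3}\right) = \frac{10}{3} + \frac{D I}{3}$)
$N{\left(A \right)} = \frac{10}{3} - 4 A + \frac{4 A^{2}}{3}$ ($N{\left(A \right)} = \left(A^{2} - 4 A\right) + \left(\frac{10}{3} + \frac{A A}{3}\right) = \left(A^{2} - 4 A\right) + \left(\frac{10}{3} + \frac{A^{2}}{3}\right) = \frac{10}{3} - 4 A + \frac{4 A^{2}}{3}$)
$\sqrt{N{\left(-55 \right)} + 38^{2}} = \sqrt{\left(\frac{10}{3} - -220 + \frac{4 \left(-55\right)^{2}}{3}\right) + 38^{2}} = \sqrt{\left(\frac{10}{3} + 220 + \frac{4}{3} \cdot 3025\right) + 1444} = \sqrt{\left(\frac{10}{3} + 220 + \frac{12100}{3}\right) + 1444} = \sqrt{\frac{12770}{3} + 1444} = \sqrt{\frac{17102}{3}} = \frac{\sqrt{51306}}{3}$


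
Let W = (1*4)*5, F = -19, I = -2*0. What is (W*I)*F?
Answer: 0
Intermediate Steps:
I = 0
W = 20 (W = 4*5 = 20)
(W*I)*F = (20*0)*(-19) = 0*(-19) = 0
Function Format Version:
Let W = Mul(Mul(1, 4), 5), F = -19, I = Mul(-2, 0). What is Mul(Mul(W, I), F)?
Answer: 0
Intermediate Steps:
I = 0
W = 20 (W = Mul(4, 5) = 20)
Mul(Mul(W, I), F) = Mul(Mul(20, 0), -19) = Mul(0, -19) = 0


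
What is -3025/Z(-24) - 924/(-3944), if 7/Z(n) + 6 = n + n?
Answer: 161064717/6902 ≈ 23336.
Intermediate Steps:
Z(n) = 7/(-6 + 2*n) (Z(n) = 7/(-6 + (n + n)) = 7/(-6 + 2*n))
-3025/Z(-24) - 924/(-3944) = -3025/(7/(2*(-3 - 24))) - 924/(-3944) = -3025/((7/2)/(-27)) - 924*(-1/3944) = -3025/((7/2)*(-1/27)) + 231/986 = -3025/(-7/54) + 231/986 = -3025*(-54/7) + 231/986 = 163350/7 + 231/986 = 161064717/6902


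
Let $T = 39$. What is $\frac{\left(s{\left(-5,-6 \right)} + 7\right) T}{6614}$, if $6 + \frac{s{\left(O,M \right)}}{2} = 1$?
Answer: $- \frac{117}{6614} \approx -0.01769$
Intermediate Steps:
$s{\left(O,M \right)} = -10$ ($s{\left(O,M \right)} = -12 + 2 \cdot 1 = -12 + 2 = -10$)
$\frac{\left(s{\left(-5,-6 \right)} + 7\right) T}{6614} = \frac{\left(-10 + 7\right) 39}{6614} = \left(-3\right) 39 \cdot \frac{1}{6614} = \left(-117\right) \frac{1}{6614} = - \frac{117}{6614}$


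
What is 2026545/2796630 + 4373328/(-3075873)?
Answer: -133270783019/191157304622 ≈ -0.69718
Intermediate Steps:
2026545/2796630 + 4373328/(-3075873) = 2026545*(1/2796630) + 4373328*(-1/3075873) = 135103/186442 - 1457776/1025291 = -133270783019/191157304622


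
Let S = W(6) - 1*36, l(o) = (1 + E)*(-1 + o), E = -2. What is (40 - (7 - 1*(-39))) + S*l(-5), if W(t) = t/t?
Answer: -216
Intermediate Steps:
W(t) = 1
l(o) = 1 - o (l(o) = (1 - 2)*(-1 + o) = -(-1 + o) = 1 - o)
S = -35 (S = 1 - 1*36 = 1 - 36 = -35)
(40 - (7 - 1*(-39))) + S*l(-5) = (40 - (7 - 1*(-39))) - 35*(1 - 1*(-5)) = (40 - (7 + 39)) - 35*(1 + 5) = (40 - 1*46) - 35*6 = (40 - 46) - 210 = -6 - 210 = -216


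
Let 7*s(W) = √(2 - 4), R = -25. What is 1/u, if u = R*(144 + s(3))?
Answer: -3528/12700825 + 7*I*√2/25401650 ≈ -0.00027778 + 3.8972e-7*I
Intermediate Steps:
s(W) = I*√2/7 (s(W) = √(2 - 4)/7 = √(-2)/7 = (I*√2)/7 = I*√2/7)
u = -3600 - 25*I*√2/7 (u = -25*(144 + I*√2/7) = -3600 - 25*I*√2/7 ≈ -3600.0 - 5.0508*I)
1/u = 1/(-3600 - 25*I*√2/7)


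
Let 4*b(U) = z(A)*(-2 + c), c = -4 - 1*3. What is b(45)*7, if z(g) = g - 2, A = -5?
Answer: 441/4 ≈ 110.25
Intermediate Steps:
z(g) = -2 + g
c = -7 (c = -4 - 3 = -7)
b(U) = 63/4 (b(U) = ((-2 - 5)*(-2 - 7))/4 = (-7*(-9))/4 = (1/4)*63 = 63/4)
b(45)*7 = (63/4)*7 = 441/4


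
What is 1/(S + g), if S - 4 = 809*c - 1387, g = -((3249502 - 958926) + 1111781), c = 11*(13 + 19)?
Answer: -1/3118972 ≈ -3.2062e-7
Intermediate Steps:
c = 352 (c = 11*32 = 352)
g = -3402357 (g = -(2290576 + 1111781) = -1*3402357 = -3402357)
S = 283385 (S = 4 + (809*352 - 1387) = 4 + (284768 - 1387) = 4 + 283381 = 283385)
1/(S + g) = 1/(283385 - 3402357) = 1/(-3118972) = -1/3118972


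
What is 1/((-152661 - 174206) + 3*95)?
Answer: -1/326582 ≈ -3.0620e-6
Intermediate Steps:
1/((-152661 - 174206) + 3*95) = 1/(-326867 + 285) = 1/(-326582) = -1/326582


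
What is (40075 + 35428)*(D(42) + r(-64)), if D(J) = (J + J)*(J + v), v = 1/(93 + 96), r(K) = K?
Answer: 2354183540/9 ≈ 2.6158e+8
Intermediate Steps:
v = 1/189 ≈ 0.0052910
D(J) = 2*J*(1/189 + J) (D(J) = (J + J)*(J + 1/189) = (2*J)*(1/189 + J) = 2*J*(1/189 + J))
(40075 + 35428)*(D(42) + r(-64)) = (40075 + 35428)*((2/189)*42*(1 + 189*42) - 64) = 75503*((2/189)*42*(1 + 7938) - 64) = 75503*((2/189)*42*7939 - 64) = 75503*(31756/9 - 64) = 75503*(31180/9) = 2354183540/9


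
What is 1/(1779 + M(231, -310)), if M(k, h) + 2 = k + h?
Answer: 1/1698 ≈ 0.00058893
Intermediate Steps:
M(k, h) = -2 + h + k (M(k, h) = -2 + (k + h) = -2 + (h + k) = -2 + h + k)
1/(1779 + M(231, -310)) = 1/(1779 + (-2 - 310 + 231)) = 1/(1779 - 81) = 1/1698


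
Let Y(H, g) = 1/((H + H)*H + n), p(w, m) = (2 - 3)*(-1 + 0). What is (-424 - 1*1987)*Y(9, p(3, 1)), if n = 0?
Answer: -2411/162 ≈ -14.883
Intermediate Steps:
p(w, m) = 1 (p(w, m) = -1*(-1) = 1)
Y(H, g) = 1/(2*H²) (Y(H, g) = 1/((H + H)*H + 0) = 1/((2*H)*H + 0) = 1/(2*H² + 0) = 1/(2*H²))
(-424 - 1*1987)*Y(9, p(3, 1)) = (-424 - 1*1987)*((½)/9²) = (-424 - 1987)*((½)*(1/81)) = -2411*1/162 = -2411/162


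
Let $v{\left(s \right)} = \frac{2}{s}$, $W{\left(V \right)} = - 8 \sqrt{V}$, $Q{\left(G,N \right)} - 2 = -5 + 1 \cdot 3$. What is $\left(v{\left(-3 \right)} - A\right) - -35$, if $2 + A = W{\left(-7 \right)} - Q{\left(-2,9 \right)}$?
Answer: $\frac{109}{3} + 8 i \sqrt{7} \approx 36.333 + 21.166 i$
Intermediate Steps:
$Q{\left(G,N \right)} = 0$ ($Q{\left(G,N \right)} = 2 + \left(-5 + 1 \cdot 3\right) = 2 + \left(-5 + 3\right) = 2 - 2 = 0$)
$A = -2 - 8 i \sqrt{7}$ ($A = -2 - 8 \sqrt{-7} = -2 + \left(- 8 i \sqrt{7} + 0\right) = -2 - 8 i \sqrt{7} \approx -2.0 - 21.166 i$)
$\left(v{\left(-3 \right)} - A\right) - -35 = \left(\frac{2}{-3} - \left(-2 - 8 i \sqrt{7}\right)\right) - -35 = \left(2 \left(- \frac{1}{3}\right) + \left(2 + 8 i \sqrt{7}\right)\right) + 35 = \left(- \frac{2}{3} + \left(2 + 8 i \sqrt{7}\right)\right) + 35 = \left(\frac{4}{3} + 8 i \sqrt{7}\right) + 35 = \frac{109}{3} + 8 i \sqrt{7}$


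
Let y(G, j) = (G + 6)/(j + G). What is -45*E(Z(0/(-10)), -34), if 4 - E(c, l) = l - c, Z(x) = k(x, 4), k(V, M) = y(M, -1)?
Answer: -1860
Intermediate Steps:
y(G, j) = (6 + G)/(G + j)
k(V, M) = (6 + M)/(-1 + M) (k(V, M) = (6 + M)/(M - 1) = (6 + M)/(-1 + M))
Z(x) = 10/3 (Z(x) = (6 + 4)/(-1 + 4) = 10/3)
E(c, l) = 4 + c - l (E(c, l) = 4 - (l - c) = 4 + (c - l) = 4 + c - l)
-45*E(Z(0/(-10)), -34) = -45*(4 + 10/3 - 1*(-34)) = -45*(4 + 10/3 + 34) = -45*124/3 = -1860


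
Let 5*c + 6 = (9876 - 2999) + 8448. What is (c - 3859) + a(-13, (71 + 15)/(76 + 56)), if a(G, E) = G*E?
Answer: -265211/330 ≈ -803.67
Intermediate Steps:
a(G, E) = E*G
c = 15319/5 (c = -6/5 + ((9876 - 2999) + 8448)/5 = -6/5 + (6877 + 8448)/5 = -6/5 + (1/5)*15325 = -6/5 + 3065 = 15319/5 ≈ 3063.8)
(c - 3859) + a(-13, (71 + 15)/(76 + 56)) = (15319/5 - 3859) + ((71 + 15)/(76 + 56))*(-13) = -3976/5 + (86/132)*(-13) = -3976/5 + (86*(1/132))*(-13) = -3976/5 + (43/66)*(-13) = -3976/5 - 559/66 = -265211/330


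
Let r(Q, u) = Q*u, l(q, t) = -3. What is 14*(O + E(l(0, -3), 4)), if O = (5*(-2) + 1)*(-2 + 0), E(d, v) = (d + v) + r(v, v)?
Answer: 490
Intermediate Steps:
E(d, v) = d + v + v**2 (E(d, v) = (d + v) + v*v = (d + v) + v**2 = d + v + v**2)
O = 18 (O = (-10 + 1)*(-2) = -9*(-2) = 18)
14*(O + E(l(0, -3), 4)) = 14*(18 + (-3 + 4 + 4**2)) = 14*(18 + (-3 + 4 + 16)) = 14*(18 + 17) = 14*35 = 490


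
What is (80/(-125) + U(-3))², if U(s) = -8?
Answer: 46656/625 ≈ 74.650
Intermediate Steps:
(80/(-125) + U(-3))² = (80/(-125) - 8)² = (80*(-1/125) - 8)² = (-16/25 - 8)² = (-216/25)² = 46656/625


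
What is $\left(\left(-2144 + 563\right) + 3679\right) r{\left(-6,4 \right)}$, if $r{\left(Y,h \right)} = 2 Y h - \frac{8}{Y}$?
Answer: $- \frac{293720}{3} \approx -97907.0$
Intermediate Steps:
$r{\left(Y,h \right)} = - \frac{8}{Y} + 2 Y h$ ($r{\left(Y,h \right)} = 2 Y h - \frac{8}{Y} = - \frac{8}{Y} + 2 Y h$)
$\left(\left(-2144 + 563\right) + 3679\right) r{\left(-6,4 \right)} = \left(\left(-2144 + 563\right) + 3679\right) \left(- \frac{8}{-6} + 2 \left(-6\right) 4\right) = \left(-1581 + 3679\right) \left(\left(-8\right) \left(- \frac{1}{6}\right) - 48\right) = 2098 \left(\frac{4}{3} - 48\right) = 2098 \left(- \frac{140}{3}\right) = - \frac{293720}{3}$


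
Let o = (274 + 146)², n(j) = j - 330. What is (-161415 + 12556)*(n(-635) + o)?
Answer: -26115078665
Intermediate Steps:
n(j) = -330 + j
o = 176400 (o = 420² = 176400)
(-161415 + 12556)*(n(-635) + o) = (-161415 + 12556)*((-330 - 635) + 176400) = -148859*(-965 + 176400) = -148859*175435 = -26115078665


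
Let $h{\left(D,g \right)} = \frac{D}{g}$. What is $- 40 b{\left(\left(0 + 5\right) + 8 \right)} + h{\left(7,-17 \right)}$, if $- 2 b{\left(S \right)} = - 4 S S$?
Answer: $- \frac{229847}{17} \approx -13520.0$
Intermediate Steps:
$b{\left(S \right)} = 2 S^{2}$ ($b{\left(S \right)} = - \frac{- 4 S S}{2} = - \frac{\left(-4\right) S^{2}}{2} = 2 S^{2}$)
$- 40 b{\left(\left(0 + 5\right) + 8 \right)} + h{\left(7,-17 \right)} = - 40 \cdot 2 \left(\left(0 + 5\right) + 8\right)^{2} + \frac{7}{-17} = - 40 \cdot 2 \left(5 + 8\right)^{2} + 7 \left(- \frac{1}{17}\right) = - 40 \cdot 2 \cdot 13^{2} - \frac{7}{17} = - 40 \cdot 2 \cdot 169 - \frac{7}{17} = \left(-40\right) 338 - \frac{7}{17} = -13520 - \frac{7}{17} = - \frac{229847}{17}$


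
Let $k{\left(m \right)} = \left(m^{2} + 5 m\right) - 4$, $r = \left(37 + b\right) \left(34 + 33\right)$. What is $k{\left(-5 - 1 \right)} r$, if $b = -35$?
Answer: $268$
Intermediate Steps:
$r = 134$ ($r = \left(37 - 35\right) \left(34 + 33\right) = 2 \cdot 67 = 134$)
$k{\left(m \right)} = -4 + m^{2} + 5 m$
$k{\left(-5 - 1 \right)} r = \left(-4 + \left(-5 - 1\right)^{2} + 5 \left(-5 - 1\right)\right) 134 = \left(-4 + \left(-6\right)^{2} + 5 \left(-6\right)\right) 134 = \left(-4 + 36 - 30\right) 134 = 2 \cdot 134 = 268$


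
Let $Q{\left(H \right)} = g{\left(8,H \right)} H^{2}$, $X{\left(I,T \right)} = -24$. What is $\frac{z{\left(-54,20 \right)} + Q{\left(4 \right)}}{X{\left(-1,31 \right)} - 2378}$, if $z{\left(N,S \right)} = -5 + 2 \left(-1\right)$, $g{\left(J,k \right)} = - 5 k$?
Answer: $\frac{327}{2402} \approx 0.13614$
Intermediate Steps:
$Q{\left(H \right)} = - 5 H^{3}$ ($Q{\left(H \right)} = - 5 H H^{2} = - 5 H^{3}$)
$z{\left(N,S \right)} = -7$ ($z{\left(N,S \right)} = -5 - 2 = -7$)
$\frac{z{\left(-54,20 \right)} + Q{\left(4 \right)}}{X{\left(-1,31 \right)} - 2378} = \frac{-7 - 5 \cdot 4^{3}}{-24 - 2378} = \frac{-7 - 320}{-2402} = \left(-7 - 320\right) \left(- \frac{1}{2402}\right) = \left(-327\right) \left(- \frac{1}{2402}\right) = \frac{327}{2402}$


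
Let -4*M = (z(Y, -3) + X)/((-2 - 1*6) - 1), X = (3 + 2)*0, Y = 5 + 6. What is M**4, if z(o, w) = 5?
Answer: 625/1679616 ≈ 0.00037211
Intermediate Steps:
Y = 11
X = 0 (X = 5*0 = 0)
M = 5/36 (M = -(5 + 0)/(4*((-2 - 1*6) - 1)) = -5/(4*((-2 - 6) - 1)) = -5/(4*(-8 - 1)) = -5/(4*(-9)) = -5*(-1)/(4*9) = -1/4*(-5/9) = 5/36 ≈ 0.13889)
M**4 = (5/36)**4 = 625/1679616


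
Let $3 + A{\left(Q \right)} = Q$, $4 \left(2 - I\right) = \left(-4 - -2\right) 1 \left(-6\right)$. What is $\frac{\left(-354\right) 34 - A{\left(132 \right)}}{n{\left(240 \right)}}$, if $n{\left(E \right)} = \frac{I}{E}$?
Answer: $2919600$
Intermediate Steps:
$I = -1$ ($I = 2 - \frac{\left(-4 - -2\right) 1 \left(-6\right)}{4} = 2 - \frac{\left(-4 + 2\right) 1 \left(-6\right)}{4} = 2 - \frac{\left(-2\right) 1 \left(-6\right)}{4} = 2 - \frac{\left(-2\right) \left(-6\right)}{4} = 2 - 3 = -1$)
$A{\left(Q \right)} = -3 + Q$
$n{\left(E \right)} = - \frac{1}{E}$
$\frac{\left(-354\right) 34 - A{\left(132 \right)}}{n{\left(240 \right)}} = \frac{\left(-354\right) 34 - \left(-3 + 132\right)}{\left(-1\right) \frac{1}{240}} = \frac{-12036 - 129}{\left(-1\right) \frac{1}{240}} = \frac{-12036 - 129}{- \frac{1}{240}} = \left(-12165\right) \left(-240\right) = 2919600$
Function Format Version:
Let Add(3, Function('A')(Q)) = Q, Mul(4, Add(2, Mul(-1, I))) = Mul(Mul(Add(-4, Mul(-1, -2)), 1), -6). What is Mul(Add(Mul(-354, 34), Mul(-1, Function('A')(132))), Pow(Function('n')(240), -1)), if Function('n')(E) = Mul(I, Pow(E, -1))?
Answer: 2919600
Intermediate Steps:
I = -1 (I = Add(2, Mul(Rational(-1, 4), Mul(Mul(Add(-4, Mul(-1, -2)), 1), -6))) = Add(2, Mul(Rational(-1, 4), Mul(Mul(Add(-4, 2), 1), -6))) = Add(2, Mul(Rational(-1, 4), Mul(Mul(-2, 1), -6))) = Add(2, Mul(Rational(-1, 4), Mul(-2, -6))) = Add(2, Mul(Rational(-1, 4), 12)) = Add(2, -3) = -1)
Function('A')(Q) = Add(-3, Q)
Function('n')(E) = Mul(-1, Pow(E, -1))
Mul(Add(Mul(-354, 34), Mul(-1, Function('A')(132))), Pow(Function('n')(240), -1)) = Mul(Add(Mul(-354, 34), Mul(-1, Add(-3, 132))), Pow(Mul(-1, Pow(240, -1)), -1)) = Mul(Add(-12036, Mul(-1, 129)), Pow(Mul(-1, Rational(1, 240)), -1)) = Mul(Add(-12036, -129), Pow(Rational(-1, 240), -1)) = Mul(-12165, -240) = 2919600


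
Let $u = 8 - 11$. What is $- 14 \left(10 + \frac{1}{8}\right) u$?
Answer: $\frac{1701}{4} \approx 425.25$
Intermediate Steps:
$u = -3$ ($u = 8 - 11 = -3$)
$- 14 \left(10 + \frac{1}{8}\right) u = - 14 \left(10 + \frac{1}{8}\right) \left(-3\right) = \left(-14\right) \frac{81}{8} \left(-3\right) = \left(- \frac{567}{4}\right) \left(-3\right) = \frac{1701}{4}$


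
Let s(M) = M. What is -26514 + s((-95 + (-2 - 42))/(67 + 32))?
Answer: -2625025/99 ≈ -26515.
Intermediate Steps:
-26514 + s((-95 + (-2 - 42))/(67 + 32)) = -26514 + (-95 + (-2 - 42))/(67 + 32) = -26514 + (-95 - 44)/99 = -26514 - 139*1/99 = -26514 - 139/99 = -2625025/99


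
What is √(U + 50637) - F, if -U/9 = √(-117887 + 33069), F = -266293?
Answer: 266293 + √(50637 - 9*I*√84818) ≈ 2.6652e+5 - 5.8221*I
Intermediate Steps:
U = -9*I*√84818 (U = -9*√(-117887 + 33069) = -9*I*√84818 ≈ -2621.1*I)
√(U + 50637) - F = √(-9*I*√84818 + 50637) - 1*(-266293) = √(50637 - 9*I*√84818) + 266293 = 266293 + √(50637 - 9*I*√84818)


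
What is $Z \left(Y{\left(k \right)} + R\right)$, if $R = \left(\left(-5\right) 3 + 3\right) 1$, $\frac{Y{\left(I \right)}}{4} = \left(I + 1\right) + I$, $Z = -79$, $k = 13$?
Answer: $-7584$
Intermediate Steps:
$Y{\left(I \right)} = 4 + 8 I$ ($Y{\left(I \right)} = 4 \left(\left(I + 1\right) + I\right) = 4 \left(\left(1 + I\right) + I\right) = 4 \left(1 + 2 I\right) = 4 + 8 I$)
$R = -12$ ($R = \left(-15 + 3\right) 1 = \left(-12\right) 1 = -12$)
$Z \left(Y{\left(k \right)} + R\right) = - 79 \left(\left(4 + 8 \cdot 13\right) - 12\right) = - 79 \left(\left(4 + 104\right) - 12\right) = - 79 \left(108 - 12\right) = \left(-79\right) 96 = -7584$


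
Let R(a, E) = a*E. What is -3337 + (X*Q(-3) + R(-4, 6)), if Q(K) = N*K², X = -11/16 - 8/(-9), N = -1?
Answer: -53805/16 ≈ -3362.8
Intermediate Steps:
R(a, E) = E*a
X = 29/144 (X = -11*1/16 - 8*(-⅑) = -11/16 + 8/9 = 29/144 ≈ 0.20139)
Q(K) = -K²
-3337 + (X*Q(-3) + R(-4, 6)) = -3337 + (29*(-1*(-3)²)/144 + 6*(-4)) = -3337 + (29*(-1*9)/144 - 24) = -3337 + ((29/144)*(-9) - 24) = -3337 + (-29/16 - 24) = -3337 - 413/16 = -53805/16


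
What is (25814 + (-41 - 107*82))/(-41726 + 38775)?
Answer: -16999/2951 ≈ -5.7604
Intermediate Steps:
(25814 + (-41 - 107*82))/(-41726 + 38775) = (25814 + (-41 - 8774))/(-2951) = (25814 - 8815)*(-1/2951) = 16999*(-1/2951) = -16999/2951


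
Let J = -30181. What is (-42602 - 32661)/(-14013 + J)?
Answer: 75263/44194 ≈ 1.7030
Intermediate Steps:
(-42602 - 32661)/(-14013 + J) = (-42602 - 32661)/(-14013 - 30181) = -75263/(-44194) = -75263*(-1/44194) = 75263/44194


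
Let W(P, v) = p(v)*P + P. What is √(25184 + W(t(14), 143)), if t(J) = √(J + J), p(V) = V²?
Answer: 2*√(6296 + 10225*√7) ≈ 365.23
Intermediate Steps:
t(J) = √2*√J (t(J) = √(2*J) = √2*√J)
W(P, v) = P + P*v² (W(P, v) = v²*P + P = P*v² + P = P + P*v²)
√(25184 + W(t(14), 143)) = √(25184 + (√2*√14)*(1 + 143²)) = √(25184 + (2*√7)*(1 + 20449)) = √(25184 + (2*√7)*20450) = √(25184 + 40900*√7)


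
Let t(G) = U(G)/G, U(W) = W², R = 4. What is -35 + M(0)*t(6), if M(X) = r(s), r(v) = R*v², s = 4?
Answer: 349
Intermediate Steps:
r(v) = 4*v²
t(G) = G (t(G) = G²/G = G)
M(X) = 64 (M(X) = 4*4² = 4*16 = 64)
-35 + M(0)*t(6) = -35 + 64*6 = -35 + 384 = 349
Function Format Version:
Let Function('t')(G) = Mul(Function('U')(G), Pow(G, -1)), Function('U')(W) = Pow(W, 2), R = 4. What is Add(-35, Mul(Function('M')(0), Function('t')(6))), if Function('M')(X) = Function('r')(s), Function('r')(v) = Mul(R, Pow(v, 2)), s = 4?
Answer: 349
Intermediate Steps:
Function('r')(v) = Mul(4, Pow(v, 2))
Function('t')(G) = G (Function('t')(G) = Mul(Pow(G, 2), Pow(G, -1)) = G)
Function('M')(X) = 64 (Function('M')(X) = Mul(4, Pow(4, 2)) = Mul(4, 16) = 64)
Add(-35, Mul(Function('M')(0), Function('t')(6))) = Add(-35, Mul(64, 6)) = Add(-35, 384) = 349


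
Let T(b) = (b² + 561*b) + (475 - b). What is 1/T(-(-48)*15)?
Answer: 1/922075 ≈ 1.0845e-6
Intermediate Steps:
T(b) = 475 + b² + 560*b
1/T(-(-48)*15) = 1/(475 + (-(-48)*15)² + 560*(-(-48)*15)) = 1/(475 + (-1*(-720))² + 560*(-1*(-720))) = 1/(475 + 720² + 560*720) = 1/(475 + 518400 + 403200) = 1/922075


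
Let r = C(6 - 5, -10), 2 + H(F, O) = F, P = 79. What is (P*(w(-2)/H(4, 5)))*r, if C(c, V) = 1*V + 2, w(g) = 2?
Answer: -632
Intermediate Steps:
C(c, V) = 2 + V (C(c, V) = V + 2 = 2 + V)
H(F, O) = -2 + F
r = -8 (r = 2 - 10 = -8)
(P*(w(-2)/H(4, 5)))*r = (79*(2/(-2 + 4)))*(-8) = (79*(2/2))*(-8) = (79*(2*(1/2)))*(-8) = (79*1)*(-8) = 79*(-8) = -632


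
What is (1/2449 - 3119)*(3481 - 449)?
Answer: -23159719760/2449 ≈ -9.4568e+6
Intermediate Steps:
(1/2449 - 3119)*(3481 - 449) = (1/2449 - 3119)*3032 = -7638430/2449*3032 = -23159719760/2449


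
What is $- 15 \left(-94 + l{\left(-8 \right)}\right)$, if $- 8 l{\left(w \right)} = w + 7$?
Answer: $\frac{11265}{8} \approx 1408.1$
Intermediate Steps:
$l{\left(w \right)} = - \frac{7}{8} - \frac{w}{8}$ ($l{\left(w \right)} = - \frac{w + 7}{8} = - \frac{7 + w}{8} = - \frac{7}{8} - \frac{w}{8}$)
$- 15 \left(-94 + l{\left(-8 \right)}\right) = - 15 \left(-94 - - \frac{1}{8}\right) = - 15 \left(-94 + \left(- \frac{7}{8} + 1\right)\right) = - 15 \left(-94 + \frac{1}{8}\right) = \left(-15\right) \left(- \frac{751}{8}\right) = \frac{11265}{8}$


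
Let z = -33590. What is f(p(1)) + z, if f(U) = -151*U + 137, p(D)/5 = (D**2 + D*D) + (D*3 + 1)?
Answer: -37983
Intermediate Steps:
p(D) = 5 + 10*D**2 + 15*D (p(D) = 5*((D**2 + D*D) + (D*3 + 1)) = 5*((D**2 + D**2) + (3*D + 1)) = 5*(2*D**2 + (1 + 3*D)) = 5*(1 + 2*D**2 + 3*D) = 5 + 10*D**2 + 15*D)
f(U) = 137 - 151*U
f(p(1)) + z = (137 - 151*(5 + 10*1**2 + 15*1)) - 33590 = (137 - 151*(5 + 10*1 + 15)) - 33590 = (137 - 151*(5 + 10 + 15)) - 33590 = (137 - 151*30) - 33590 = (137 - 4530) - 33590 = -4393 - 33590 = -37983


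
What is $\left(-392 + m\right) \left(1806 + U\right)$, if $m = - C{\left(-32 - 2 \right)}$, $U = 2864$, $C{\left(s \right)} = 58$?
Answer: $-2101500$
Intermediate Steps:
$m = -58$ ($m = \left(-1\right) 58 = -58$)
$\left(-392 + m\right) \left(1806 + U\right) = \left(-392 - 58\right) \left(1806 + 2864\right) = \left(-450\right) 4670 = -2101500$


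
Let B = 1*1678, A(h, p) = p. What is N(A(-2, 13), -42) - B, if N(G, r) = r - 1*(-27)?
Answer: -1693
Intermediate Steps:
B = 1678
N(G, r) = 27 + r (N(G, r) = r + 27 = 27 + r)
N(A(-2, 13), -42) - B = (27 - 42) - 1*1678 = -15 - 1678 = -1693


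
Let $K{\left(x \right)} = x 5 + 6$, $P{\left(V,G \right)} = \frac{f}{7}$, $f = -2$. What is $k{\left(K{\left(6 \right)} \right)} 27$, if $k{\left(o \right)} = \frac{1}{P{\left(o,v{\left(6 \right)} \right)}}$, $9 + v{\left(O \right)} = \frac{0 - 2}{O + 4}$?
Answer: $- \frac{189}{2} \approx -94.5$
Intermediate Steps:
$v{\left(O \right)} = -9 - \frac{2}{4 + O}$ ($v{\left(O \right)} = -9 + \frac{0 - 2}{O + 4} = -9 - \frac{2}{4 + O}$)
$P{\left(V,G \right)} = - \frac{2}{7}$
$K{\left(x \right)} = 6 + 5 x$ ($K{\left(x \right)} = 5 x + 6 = 6 + 5 x$)
$k{\left(o \right)} = - \frac{7}{2}$ ($k{\left(o \right)} = \frac{1}{- \frac{2}{7}} = - \frac{7}{2}$)
$k{\left(K{\left(6 \right)} \right)} 27 = \left(- \frac{7}{2}\right) 27 = - \frac{189}{2}$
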